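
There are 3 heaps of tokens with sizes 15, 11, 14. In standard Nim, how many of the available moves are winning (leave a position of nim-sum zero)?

In binary:
  1111  (15)
  1011  (11)
  1110  (14)
  ----
  1010  (10)
The overall nim-sum is X = 10. A heap of size p has a winning move iff p XOR X < p (reduce it to p XOR X).
  15: 15 XOR 10 = 5 < 15 — winning move (to 5).
  11: 11 XOR 10 = 1 < 11 — winning move (to 1).
  14: 14 XOR 10 = 4 < 14 — winning move (to 4).
That gives 3 winning moves.

3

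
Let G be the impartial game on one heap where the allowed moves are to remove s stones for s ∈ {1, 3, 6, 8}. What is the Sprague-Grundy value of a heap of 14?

1

Compute g(0), g(1), … for moves {1, 3, 6, 8}:
g(0) = mex{} = 0
g(1) = mex{0} = 1
g(2) = mex{1} = 0
g(3) = mex{0} = 1
g(4) = mex{1} = 0
g(5) = mex{0} = 1
g(6) = mex{0,1} = 2
g(7) = mex{0,1,2} = 3
g(8) = mex{0,1,3} = 2
g(9) = mex{1,2} = 0
g(10) = mex{0,3} = 1
g(11) = mex{1,2} = 0
g(12) = mex{0,2} = 1
g(13) = mex{1,3} = 0
g(14) = mex{0,2} = 1
So g(14) = 1.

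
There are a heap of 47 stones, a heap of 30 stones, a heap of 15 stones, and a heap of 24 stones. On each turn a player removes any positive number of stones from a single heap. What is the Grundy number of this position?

38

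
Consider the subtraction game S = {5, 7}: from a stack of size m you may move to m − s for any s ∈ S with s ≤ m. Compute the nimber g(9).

Grundy values for subtraction set {5, 7}:
g(0) = mex{} = 0
g(1) = mex{} = 0
g(2) = mex{} = 0
g(3) = mex{} = 0
g(4) = mex{} = 0
g(5) = mex{0} = 1
g(6) = mex{0} = 1
g(7) = mex{0} = 1
g(8) = mex{0} = 1
g(9) = mex{0} = 1
So g(9) = 1.

1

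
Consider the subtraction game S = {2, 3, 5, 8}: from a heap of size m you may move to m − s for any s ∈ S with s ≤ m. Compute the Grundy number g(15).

Compute g(0), g(1), … for moves {2, 3, 5, 8}:
k:     0  1  2  3  4  5  6  7  8  9 10 11 12 13 14 15
g(k):  0  0  1  1  2  2  3  0  4  1  3  0  4  1  2  2
So g(15) = 2.

2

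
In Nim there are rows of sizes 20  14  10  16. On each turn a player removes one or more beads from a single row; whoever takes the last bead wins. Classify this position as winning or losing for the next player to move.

Compute the nim-sum pairwise:
20 ^ 14 = 26
26 ^ 10 = 16
16 ^ 16 = 0
The nim-sum is 0, so this is a P-position: the player to move is in a losing position under optimal play.

Losing position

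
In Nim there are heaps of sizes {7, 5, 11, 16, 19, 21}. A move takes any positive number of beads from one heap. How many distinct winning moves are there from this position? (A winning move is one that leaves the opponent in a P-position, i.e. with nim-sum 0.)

3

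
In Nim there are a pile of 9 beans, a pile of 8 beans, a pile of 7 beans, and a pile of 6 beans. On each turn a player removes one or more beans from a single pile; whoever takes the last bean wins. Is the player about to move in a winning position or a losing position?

Losing position

Write each in binary and XOR column by column:
  1001  (9)
  1000  (8)
  0111  (7)
  0110  (6)
  ----
  0000  (0)
The nim-sum is 0, so this is a P-position: the player to move is in a losing position under optimal play.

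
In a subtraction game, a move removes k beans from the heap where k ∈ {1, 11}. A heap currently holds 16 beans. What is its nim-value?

0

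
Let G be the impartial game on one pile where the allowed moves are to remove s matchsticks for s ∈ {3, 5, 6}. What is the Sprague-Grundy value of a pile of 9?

0

Build the Grundy sequence with g(k) = mex{g(k−s) : s ∈ {3, 5, 6}, s ≤ k}:
k:     0  1  2  3  4  5  6  7  8  9
g(k):  0  0  0  1  1  1  2  2  2  0
So g(9) = 0.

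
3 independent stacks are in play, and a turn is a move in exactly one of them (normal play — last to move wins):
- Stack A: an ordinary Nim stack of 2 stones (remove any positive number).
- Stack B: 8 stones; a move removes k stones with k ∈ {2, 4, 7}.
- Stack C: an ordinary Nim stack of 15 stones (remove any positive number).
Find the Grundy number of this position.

12

Stack A is a plain Nim stack of size 2, so its Grundy value is 2.
Grundy values for stack B (subtraction set {2, 4, 7}):
g(0) = mex{} = 0
g(1) = mex{} = 0
g(2) = mex{0} = 1
g(3) = mex{0} = 1
g(4) = mex{0,1} = 2
g(5) = mex{0,1} = 2
g(6) = mex{1,2} = 0
g(7) = mex{0,1,2} = 3
g(8) = mex{0,2} = 1
So g(8) = 1.
Stack C is a plain Nim stack of size 15, so its Grundy value is 15.
By the Sprague-Grundy theorem, the Grundy value of a sum of independent games is the XOR of the component values.
Combined value = 2 XOR 1 XOR 15 = 12.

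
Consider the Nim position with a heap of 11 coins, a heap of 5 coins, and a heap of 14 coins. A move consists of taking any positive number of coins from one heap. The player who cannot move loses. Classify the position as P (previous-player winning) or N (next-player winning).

Write each in binary and XOR column by column:
  1011  (11)
  0101  (5)
  1110  (14)
  ----
  0000  (0)
The nim-sum is 0, so this is a P-position: the player to move is in a losing position under optimal play.

P-position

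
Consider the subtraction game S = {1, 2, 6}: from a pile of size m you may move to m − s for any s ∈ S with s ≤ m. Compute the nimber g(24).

0

Grundy values for subtraction set {1, 2, 6}:
k:     0  1  2  3  4  5  6  7  8  9 10 11 12 13 14 15 16 17 18 19 20 21 22 23 24
g(k):  0  1  2  0  1  2  3  0  1  2  0  1  2  3  0  1  2  0  1  2  3  0  1  2  0
So g(24) = 0.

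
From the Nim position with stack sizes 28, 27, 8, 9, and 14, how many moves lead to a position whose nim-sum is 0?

5

Nim-sum: 28 ^ 27 ^ 8 ^ 9 ^ 14 = 8.
The overall nim-sum is X = 8. A stack of size p has a winning move iff p XOR X < p (reduce it to p XOR X).
  28: 28 XOR 8 = 20 < 28 — winning move (to 20).
  27: 27 XOR 8 = 19 < 27 — winning move (to 19).
  8: 8 XOR 8 = 0 < 8 — winning move (to 0).
  9: 9 XOR 8 = 1 < 9 — winning move (to 1).
  14: 14 XOR 8 = 6 < 14 — winning move (to 6).
That gives 5 winning moves.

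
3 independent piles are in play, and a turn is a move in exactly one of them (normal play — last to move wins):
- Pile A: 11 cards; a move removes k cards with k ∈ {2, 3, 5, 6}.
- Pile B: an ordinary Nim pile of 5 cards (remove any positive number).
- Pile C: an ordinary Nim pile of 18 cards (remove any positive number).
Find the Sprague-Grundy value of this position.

22

Grundy values for pile A (subtraction set {2, 3, 5, 6}):
g(0) = mex{} = 0
g(1) = mex{} = 0
g(2) = mex{0} = 1
g(3) = mex{0} = 1
g(4) = mex{0,1} = 2
g(5) = mex{0,1} = 2
g(6) = mex{0,1,2} = 3
g(7) = mex{0,1,2} = 3
g(8) = mex{1,2,3} = 0
g(9) = mex{1,2,3} = 0
g(10) = mex{0,2,3} = 1
g(11) = mex{0,2,3} = 1
So g(11) = 1.
Pile B is a plain Nim pile of size 5, so its Grundy value is 5.
Pile C is a plain Nim pile of size 18, so its Grundy value is 18.
The value of a disjunctive sum is the nim-sum of the parts.
Combined value = 1 ⊕ 5 ⊕ 18 = 22.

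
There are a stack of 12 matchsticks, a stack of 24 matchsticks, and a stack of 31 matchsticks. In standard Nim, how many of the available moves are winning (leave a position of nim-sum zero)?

3

Nim-sum: 12 ⊕ 24 ⊕ 31 = 11.
The overall nim-sum is X = 11. A stack of size p has a winning move iff p XOR X < p (reduce it to p XOR X).
  12: 12 XOR 11 = 7 < 12 — winning move (to 7).
  24: 24 XOR 11 = 19 < 24 — winning move (to 19).
  31: 31 XOR 11 = 20 < 31 — winning move (to 20).
That gives 3 winning moves.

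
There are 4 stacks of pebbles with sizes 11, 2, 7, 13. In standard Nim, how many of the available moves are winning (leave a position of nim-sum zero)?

3

Write each in binary and XOR column by column:
  1011  (11)
  0010  (2)
  0111  (7)
  1101  (13)
  ----
  0011  (3)
The overall nim-sum is X = 3. A stack of size p has a winning move iff p XOR X < p (reduce it to p XOR X).
  11: 11 XOR 3 = 8 < 11 — winning move (to 8).
  2: 2 XOR 3 = 1 < 2 — winning move (to 1).
  7: 7 XOR 3 = 4 < 7 — winning move (to 4).
  13: 13 XOR 3 = 14 ≥ 13 — no move.
That gives 3 winning moves.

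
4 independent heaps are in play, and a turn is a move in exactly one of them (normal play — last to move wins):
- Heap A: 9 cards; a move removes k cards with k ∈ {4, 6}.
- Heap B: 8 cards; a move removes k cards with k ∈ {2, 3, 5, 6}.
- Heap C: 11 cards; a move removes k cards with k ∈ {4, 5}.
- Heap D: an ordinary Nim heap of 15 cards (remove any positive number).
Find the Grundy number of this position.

13

For heap A, compute g(0), g(1), … with moves {4, 6}:
k:     0  1  2  3  4  5  6  7  8  9
g(k):  0  0  0  0  1  1  1  1  2  2
So g(9) = 2.
Build the Grundy sequence for heap B with g(k) = mex{g(k−s) : s ∈ {2, 3, 5, 6}, s ≤ k}:
k:     0  1  2  3  4  5  6  7  8
g(k):  0  0  1  1  2  2  3  3  0
So g(8) = 0.
Build the Grundy sequence for heap C with g(k) = mex{g(k−s) : s ∈ {4, 5}, s ≤ k}:
g(0) = mex{} = 0
g(1) = mex{} = 0
g(2) = mex{} = 0
g(3) = mex{} = 0
g(4) = mex{0} = 1
g(5) = mex{0} = 1
g(6) = mex{0} = 1
g(7) = mex{0} = 1
g(8) = mex{0,1} = 2
g(9) = mex{1} = 0
g(10) = mex{1} = 0
g(11) = mex{1} = 0
So g(11) = 0.
Heap D is a plain Nim heap of size 15, so its Grundy value is 15.
By the Sprague-Grundy theorem, the Grundy value of a sum of independent games is the XOR of the component values.
Combined value = 2 XOR 0 XOR 0 XOR 15 = 13.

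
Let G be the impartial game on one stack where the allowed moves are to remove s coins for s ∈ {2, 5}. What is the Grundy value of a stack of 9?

1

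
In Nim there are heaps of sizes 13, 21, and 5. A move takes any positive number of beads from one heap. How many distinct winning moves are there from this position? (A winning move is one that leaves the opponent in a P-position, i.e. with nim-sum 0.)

1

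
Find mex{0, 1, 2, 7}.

The values 0, 1, 2 are all present; 3 is the first non-negative integer missing from the set.

3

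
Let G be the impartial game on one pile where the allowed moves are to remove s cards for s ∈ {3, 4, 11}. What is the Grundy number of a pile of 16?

Build the Grundy sequence with g(k) = mex{g(k−s) : s ∈ {3, 4, 11}, s ≤ k}:
k:     0  1  2  3  4  5  6  7  8  9 10 11 12 13 14 15 16
g(k):  0  0  0  1  1  1  2  0  0  0  1  1  1  2  0  0  0
So g(16) = 0.

0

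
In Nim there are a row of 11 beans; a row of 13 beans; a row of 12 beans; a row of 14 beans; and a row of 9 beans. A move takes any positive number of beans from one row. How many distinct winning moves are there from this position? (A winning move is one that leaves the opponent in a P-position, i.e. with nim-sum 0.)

Nim-sum: 11 XOR 13 XOR 12 XOR 14 XOR 9 = 13.
The overall nim-sum is X = 13. A row of size p has a winning move iff p XOR X < p (reduce it to p XOR X).
  11: 11 XOR 13 = 6 < 11 — winning move (to 6).
  13: 13 XOR 13 = 0 < 13 — winning move (to 0).
  12: 12 XOR 13 = 1 < 12 — winning move (to 1).
  14: 14 XOR 13 = 3 < 14 — winning move (to 3).
  9: 9 XOR 13 = 4 < 9 — winning move (to 4).
That gives 5 winning moves.

5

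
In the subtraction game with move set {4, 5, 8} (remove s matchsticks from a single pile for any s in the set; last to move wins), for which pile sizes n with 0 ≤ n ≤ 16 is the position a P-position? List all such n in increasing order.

0, 1, 2, 3, 12, 13, 14, 15

Build the Grundy sequence with g(k) = mex{g(k−s) : s ∈ {4, 5, 8}, s ≤ k}:
k:     0  1  2  3  4  5  6  7  8  9 10 11 12 13 14 15 16
g(k):  0  0  0  0  1  1  1  1  2  2  2  2  0  0  0  0  1
The P-positions (g = 0) in 0..16 are 0, 1, 2, 3, 12, 13, 14, 15.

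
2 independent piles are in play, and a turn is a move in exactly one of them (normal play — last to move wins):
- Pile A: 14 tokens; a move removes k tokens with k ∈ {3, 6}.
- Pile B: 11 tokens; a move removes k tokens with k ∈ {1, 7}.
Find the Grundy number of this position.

0

Build the Grundy sequence for pile A with g(k) = mex{g(k−s) : s ∈ {3, 6}, s ≤ k}:
g(0) = mex{} = 0
g(1) = mex{} = 0
g(2) = mex{} = 0
g(3) = mex{0} = 1
g(4) = mex{0} = 1
g(5) = mex{0} = 1
g(6) = mex{0,1} = 2
g(7) = mex{0,1} = 2
g(8) = mex{0,1} = 2
g(9) = mex{1,2} = 0
g(10) = mex{1,2} = 0
g(11) = mex{1,2} = 0
g(12) = mex{0,2} = 1
g(13) = mex{0,2} = 1
g(14) = mex{0,2} = 1
So g(14) = 1.
Grundy values for pile B (subtraction set {1, 7}):
k:     0  1  2  3  4  5  6  7  8  9 10 11
g(k):  0  1  0  1  0  1  0  1  0  1  0  1
So g(11) = 1.
The value of a disjunctive sum is the nim-sum of the parts.
Combined value = 1 ⊕ 1 = 0.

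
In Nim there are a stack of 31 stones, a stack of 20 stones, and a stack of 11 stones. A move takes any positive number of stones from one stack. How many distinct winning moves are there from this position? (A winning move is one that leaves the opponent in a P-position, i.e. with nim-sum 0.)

0

Compute the nim-sum pairwise:
31 ^ 20 = 11
11 ^ 11 = 0
The nim-sum is already 0, so every move leaves a nonzero nim-sum — there are no winning moves.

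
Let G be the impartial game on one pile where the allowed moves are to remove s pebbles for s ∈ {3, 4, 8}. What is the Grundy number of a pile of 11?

3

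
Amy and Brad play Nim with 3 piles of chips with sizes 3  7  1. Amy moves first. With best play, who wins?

Bitwise XOR of the heap sizes:
  011  (3)
  111  (7)
  001  (1)
  ---
  101  (5)
The nim-sum is 5 ≠ 0, so this is an N-position: the player to move can win; Amy has a winning move.

Amy wins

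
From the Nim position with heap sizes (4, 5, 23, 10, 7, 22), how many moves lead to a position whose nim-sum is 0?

1

Nim-sum: 4 ^ 5 ^ 23 ^ 10 ^ 7 ^ 22 = 13.
The overall nim-sum is X = 13. A heap of size p has a winning move iff p XOR X < p (reduce it to p XOR X).
  4: 4 XOR 13 = 9 ≥ 4 — no move.
  5: 5 XOR 13 = 8 ≥ 5 — no move.
  23: 23 XOR 13 = 26 ≥ 23 — no move.
  10: 10 XOR 13 = 7 < 10 — winning move (to 7).
  7: 7 XOR 13 = 10 ≥ 7 — no move.
  22: 22 XOR 13 = 27 ≥ 22 — no move.
That gives 1 winning move.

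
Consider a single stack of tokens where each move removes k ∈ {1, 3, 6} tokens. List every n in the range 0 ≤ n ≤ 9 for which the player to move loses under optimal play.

0, 2, 4, 9

Compute g(0), g(1), … for moves {1, 3, 6}:
g(0) = mex{} = 0
g(1) = mex{0} = 1
g(2) = mex{1} = 0
g(3) = mex{0} = 1
g(4) = mex{1} = 0
g(5) = mex{0} = 1
g(6) = mex{0,1} = 2
g(7) = mex{0,1,2} = 3
g(8) = mex{0,1,3} = 2
g(9) = mex{1,2} = 0
The P-positions (g = 0) in 0..9 are 0, 2, 4, 9.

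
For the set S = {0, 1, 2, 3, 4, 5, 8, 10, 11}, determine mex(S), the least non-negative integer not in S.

6

The values 0, 1, 2, 3, 4, 5 are all present; 6 is the first non-negative integer missing from the set.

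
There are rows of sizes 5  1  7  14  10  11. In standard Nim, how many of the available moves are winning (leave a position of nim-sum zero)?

3

Write each in binary and XOR column by column:
  0101  (5)
  0001  (1)
  0111  (7)
  1110  (14)
  1010  (10)
  1011  (11)
  ----
  1100  (12)
The overall nim-sum is X = 12. A row of size p has a winning move iff p XOR X < p (reduce it to p XOR X).
  5: 5 XOR 12 = 9 ≥ 5 — no move.
  1: 1 XOR 12 = 13 ≥ 1 — no move.
  7: 7 XOR 12 = 11 ≥ 7 — no move.
  14: 14 XOR 12 = 2 < 14 — winning move (to 2).
  10: 10 XOR 12 = 6 < 10 — winning move (to 6).
  11: 11 XOR 12 = 7 < 11 — winning move (to 7).
That gives 3 winning moves.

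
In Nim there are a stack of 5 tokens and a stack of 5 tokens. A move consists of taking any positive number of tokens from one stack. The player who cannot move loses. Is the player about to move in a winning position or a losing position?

Losing position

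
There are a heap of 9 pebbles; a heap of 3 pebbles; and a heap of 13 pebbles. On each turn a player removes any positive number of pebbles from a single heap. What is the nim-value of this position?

Nim-sum: 9 XOR 3 XOR 13 = 7.

7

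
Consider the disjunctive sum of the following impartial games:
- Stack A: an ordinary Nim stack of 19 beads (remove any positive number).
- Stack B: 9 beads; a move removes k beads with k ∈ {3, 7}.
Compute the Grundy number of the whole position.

18

Stack A is a plain Nim stack of size 19, so its Grundy value is 19.
For stack B, compute g(0), g(1), … with moves {3, 7}:
k:     0  1  2  3  4  5  6  7  8  9
g(k):  0  0  0  1  1  1  0  2  2  1
So g(9) = 1.
The value of a disjunctive sum is the nim-sum of the parts.
Combined value = 19 ⊕ 1 = 18.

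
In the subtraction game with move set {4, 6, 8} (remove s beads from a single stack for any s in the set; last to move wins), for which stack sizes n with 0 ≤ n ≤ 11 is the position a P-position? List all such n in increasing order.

0, 1, 2, 3

Build the Grundy sequence with g(k) = mex{g(k−s) : s ∈ {4, 6, 8}, s ≤ k}:
k:     0  1  2  3  4  5  6  7  8  9 10 11
g(k):  0  0  0  0  1  1  1  1  2  2  2  2
The P-positions (g = 0) in 0..11 are 0, 1, 2, 3.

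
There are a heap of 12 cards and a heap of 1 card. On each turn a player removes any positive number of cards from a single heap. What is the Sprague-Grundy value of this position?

Compute the nim-sum pairwise:
12 ^ 1 = 13

13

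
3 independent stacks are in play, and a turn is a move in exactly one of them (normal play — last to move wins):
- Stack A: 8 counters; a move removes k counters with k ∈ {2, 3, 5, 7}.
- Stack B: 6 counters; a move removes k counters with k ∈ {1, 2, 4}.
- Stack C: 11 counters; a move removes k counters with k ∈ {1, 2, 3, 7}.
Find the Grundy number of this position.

7

Grundy values for stack A (subtraction set {2, 3, 5, 7}):
k:     0  1  2  3  4  5  6  7  8
g(k):  0  0  1  1  2  2  3  3  4
So g(8) = 4.
For stack B, compute g(0), g(1), … with moves {1, 2, 4}:
g(0) = mex{} = 0
g(1) = mex{0} = 1
g(2) = mex{0,1} = 2
g(3) = mex{1,2} = 0
g(4) = mex{0,2} = 1
g(5) = mex{0,1} = 2
g(6) = mex{1,2} = 0
So g(6) = 0.
For stack C, compute g(0), g(1), … with moves {1, 2, 3, 7}:
g(0) = mex{} = 0
g(1) = mex{0} = 1
g(2) = mex{0,1} = 2
g(3) = mex{0,1,2} = 3
g(4) = mex{1,2,3} = 0
g(5) = mex{0,2,3} = 1
g(6) = mex{0,1,3} = 2
g(7) = mex{0,1,2} = 3
g(8) = mex{1,2,3} = 0
g(9) = mex{0,2,3} = 1
g(10) = mex{0,1,3} = 2
g(11) = mex{0,1,2} = 3
So g(11) = 3.
The value of a disjunctive sum is the nim-sum of the parts.
Combined value = 4 XOR 0 XOR 3 = 7.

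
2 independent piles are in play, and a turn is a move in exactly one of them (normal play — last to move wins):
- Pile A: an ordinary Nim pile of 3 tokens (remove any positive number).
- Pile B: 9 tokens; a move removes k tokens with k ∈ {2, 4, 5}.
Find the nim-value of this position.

Pile A is a plain Nim pile of size 3, so its Grundy value is 3.
For pile B, compute g(0), g(1), … with moves {2, 4, 5}:
g(0) = mex{} = 0
g(1) = mex{} = 0
g(2) = mex{0} = 1
g(3) = mex{0} = 1
g(4) = mex{0,1} = 2
g(5) = mex{0,1} = 2
g(6) = mex{0,1,2} = 3
g(7) = mex{1,2} = 0
g(8) = mex{1,2,3} = 0
g(9) = mex{0,2} = 1
So g(9) = 1.
The value of a disjunctive sum is the nim-sum of the parts.
Combined value = 3 XOR 1 = 2.

2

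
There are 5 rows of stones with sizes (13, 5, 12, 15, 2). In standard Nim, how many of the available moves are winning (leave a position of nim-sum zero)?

In binary:
  1101  (13)
  0101  (5)
  1100  (12)
  1111  (15)
  0010  (2)
  ----
  1001  (9)
The overall nim-sum is X = 9. A row of size p has a winning move iff p XOR X < p (reduce it to p XOR X).
  13: 13 XOR 9 = 4 < 13 — winning move (to 4).
  5: 5 XOR 9 = 12 ≥ 5 — no move.
  12: 12 XOR 9 = 5 < 12 — winning move (to 5).
  15: 15 XOR 9 = 6 < 15 — winning move (to 6).
  2: 2 XOR 9 = 11 ≥ 2 — no move.
That gives 3 winning moves.

3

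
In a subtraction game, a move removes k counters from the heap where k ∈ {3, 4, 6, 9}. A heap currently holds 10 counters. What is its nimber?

3

Compute g(0), g(1), … for moves {3, 4, 6, 9}:
k:     0  1  2  3  4  5  6  7  8  9 10
g(k):  0  0  0  1  1  1  2  2  2  3  3
So g(10) = 3.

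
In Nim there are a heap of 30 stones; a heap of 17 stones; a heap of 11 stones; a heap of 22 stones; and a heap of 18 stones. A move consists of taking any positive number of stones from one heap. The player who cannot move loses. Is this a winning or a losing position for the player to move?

Nim-sum: 30 XOR 17 XOR 11 XOR 22 XOR 18 = 0.
The nim-sum is 0, so this is a P-position: the player to move is in a losing position under optimal play.

Losing position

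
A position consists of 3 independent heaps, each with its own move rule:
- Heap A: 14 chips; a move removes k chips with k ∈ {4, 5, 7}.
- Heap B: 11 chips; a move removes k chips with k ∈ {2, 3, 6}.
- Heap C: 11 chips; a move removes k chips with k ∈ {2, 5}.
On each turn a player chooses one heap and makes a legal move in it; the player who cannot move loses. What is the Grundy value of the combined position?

Build the Grundy sequence for heap A with g(k) = mex{g(k−s) : s ∈ {4, 5, 7}, s ≤ k}:
k:     0  1  2  3  4  5  6  7  8  9 10 11 12 13 14
g(k):  0  0  0  0  1  1  1  1  2  2  2  0  0  0  0
So g(14) = 0.
Build the Grundy sequence for heap B with g(k) = mex{g(k−s) : s ∈ {2, 3, 6}, s ≤ k}:
k:     0  1  2  3  4  5  6  7  8  9 10 11
g(k):  0  0  1  1  2  0  3  1  2  0  0  1
So g(11) = 1.
Build the Grundy sequence for heap C with g(k) = mex{g(k−s) : s ∈ {2, 5}, s ≤ k}:
g(0) = mex{} = 0
g(1) = mex{} = 0
g(2) = mex{0} = 1
g(3) = mex{0} = 1
g(4) = mex{1} = 0
g(5) = mex{0,1} = 2
g(6) = mex{0} = 1
g(7) = mex{1,2} = 0
g(8) = mex{1} = 0
g(9) = mex{0} = 1
g(10) = mex{0,2} = 1
g(11) = mex{1} = 0
So g(11) = 0.
By the Sprague-Grundy theorem, the Grundy value of a sum of independent games is the XOR of the component values.
Combined value = 0 ⊕ 1 ⊕ 0 = 1.

1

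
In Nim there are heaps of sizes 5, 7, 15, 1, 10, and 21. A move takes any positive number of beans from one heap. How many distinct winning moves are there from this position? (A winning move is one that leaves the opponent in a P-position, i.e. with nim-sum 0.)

1

Bitwise XOR of the heap sizes:
  00101  (5)
  00111  (7)
  01111  (15)
  00001  (1)
  01010  (10)
  10101  (21)
  -----
  10011  (19)
The overall nim-sum is X = 19. A heap of size p has a winning move iff p XOR X < p (reduce it to p XOR X).
  5: 5 XOR 19 = 22 ≥ 5 — no move.
  7: 7 XOR 19 = 20 ≥ 7 — no move.
  15: 15 XOR 19 = 28 ≥ 15 — no move.
  1: 1 XOR 19 = 18 ≥ 1 — no move.
  10: 10 XOR 19 = 25 ≥ 10 — no move.
  21: 21 XOR 19 = 6 < 21 — winning move (to 6).
That gives 1 winning move.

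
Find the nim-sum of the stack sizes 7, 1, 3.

Nim-sum: 7 ⊕ 1 ⊕ 3 = 5.

5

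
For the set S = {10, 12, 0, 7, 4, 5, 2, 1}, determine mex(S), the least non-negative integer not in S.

3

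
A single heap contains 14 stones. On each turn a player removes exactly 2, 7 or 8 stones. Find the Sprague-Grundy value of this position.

0

Grundy values for subtraction set {2, 7, 8}:
g(0) = mex{} = 0
g(1) = mex{} = 0
g(2) = mex{0} = 1
g(3) = mex{0} = 1
g(4) = mex{1} = 0
g(5) = mex{1} = 0
g(6) = mex{0} = 1
g(7) = mex{0} = 1
g(8) = mex{0,1} = 2
g(9) = mex{0,1} = 2
g(10) = mex{1,2} = 0
g(11) = mex{0,1,2} = 3
g(12) = mex{0} = 1
g(13) = mex{0,1,3} = 2
g(14) = mex{1} = 0
So g(14) = 0.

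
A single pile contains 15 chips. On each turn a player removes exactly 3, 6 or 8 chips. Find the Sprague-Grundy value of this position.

Build the Grundy sequence with g(k) = mex{g(k−s) : s ∈ {3, 6, 8}, s ≤ k}:
k:     0  1  2  3  4  5  6  7  8  9 10 11 12 13 14 15
g(k):  0  0  0  1  1  1  2  2  2  3  3  0  0  0  1  1
So g(15) = 1.

1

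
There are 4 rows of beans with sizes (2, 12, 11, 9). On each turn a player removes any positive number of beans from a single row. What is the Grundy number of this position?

12

Compute the nim-sum pairwise:
2 ⊕ 12 = 14
14 ⊕ 11 = 5
5 ⊕ 9 = 12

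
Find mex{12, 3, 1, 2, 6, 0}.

The values 0, 1, 2, 3 are all present; 4 is the first non-negative integer missing from the set.

4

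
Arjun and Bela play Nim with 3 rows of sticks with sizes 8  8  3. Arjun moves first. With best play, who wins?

Arjun wins

Nim-sum: 8 ⊕ 8 ⊕ 3 = 3.
The nim-sum is 3 ≠ 0, so this is an N-position: the player to move can win; Arjun has a winning move.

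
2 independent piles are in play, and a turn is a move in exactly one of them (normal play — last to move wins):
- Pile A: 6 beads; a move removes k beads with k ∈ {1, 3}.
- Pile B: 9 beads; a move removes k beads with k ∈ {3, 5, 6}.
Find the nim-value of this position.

Grundy values for pile A (subtraction set {1, 3}):
g(0) = mex{} = 0
g(1) = mex{0} = 1
g(2) = mex{1} = 0
g(3) = mex{0} = 1
g(4) = mex{1} = 0
g(5) = mex{0} = 1
g(6) = mex{1} = 0
So g(6) = 0.
Build the Grundy sequence for pile B with g(k) = mex{g(k−s) : s ∈ {3, 5, 6}, s ≤ k}:
k:     0  1  2  3  4  5  6  7  8  9
g(k):  0  0  0  1  1  1  2  2  2  0
So g(9) = 0.
By the Sprague-Grundy theorem, the Grundy value of a sum of independent games is the XOR of the component values.
Combined value = 0 XOR 0 = 0.

0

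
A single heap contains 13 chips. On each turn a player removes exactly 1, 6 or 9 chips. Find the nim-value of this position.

1

Grundy values for subtraction set {1, 6, 9}:
g(0) = mex{} = 0
g(1) = mex{0} = 1
g(2) = mex{1} = 0
g(3) = mex{0} = 1
g(4) = mex{1} = 0
g(5) = mex{0} = 1
g(6) = mex{0,1} = 2
g(7) = mex{1,2} = 0
g(8) = mex{0} = 1
g(9) = mex{0,1} = 2
g(10) = mex{0,1,2} = 3
g(11) = mex{0,1,3} = 2
g(12) = mex{1,2} = 0
g(13) = mex{0} = 1
So g(13) = 1.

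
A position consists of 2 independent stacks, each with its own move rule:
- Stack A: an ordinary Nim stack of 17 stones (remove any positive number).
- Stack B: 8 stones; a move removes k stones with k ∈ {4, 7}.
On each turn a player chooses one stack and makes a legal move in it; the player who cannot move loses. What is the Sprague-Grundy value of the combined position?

Stack A is a plain Nim stack of size 17, so its Grundy value is 17.
For stack B, compute g(0), g(1), … with moves {4, 7}:
g(0) = mex{} = 0
g(1) = mex{} = 0
g(2) = mex{} = 0
g(3) = mex{} = 0
g(4) = mex{0} = 1
g(5) = mex{0} = 1
g(6) = mex{0} = 1
g(7) = mex{0} = 1
g(8) = mex{0,1} = 2
So g(8) = 2.
The value of a disjunctive sum is the nim-sum of the parts.
Combined value = 17 ⊕ 2 = 19.

19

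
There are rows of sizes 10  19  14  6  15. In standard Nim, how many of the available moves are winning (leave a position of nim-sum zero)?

1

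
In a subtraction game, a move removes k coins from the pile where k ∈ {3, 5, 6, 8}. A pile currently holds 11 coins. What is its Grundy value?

0

Grundy values for subtraction set {3, 5, 6, 8}:
k:     0  1  2  3  4  5  6  7  8  9 10 11
g(k):  0  0  0  1  1  1  2  2  2  3  3  0
So g(11) = 0.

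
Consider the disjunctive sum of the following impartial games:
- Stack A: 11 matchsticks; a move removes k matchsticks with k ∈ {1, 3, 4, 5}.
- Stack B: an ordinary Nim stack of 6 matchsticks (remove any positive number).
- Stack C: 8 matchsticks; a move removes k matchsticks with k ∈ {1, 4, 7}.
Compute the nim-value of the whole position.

7

For stack A, compute g(0), g(1), … with moves {1, 3, 4, 5}:
g(0) = mex{} = 0
g(1) = mex{0} = 1
g(2) = mex{1} = 0
g(3) = mex{0} = 1
g(4) = mex{0,1} = 2
g(5) = mex{0,1,2} = 3
g(6) = mex{0,1,3} = 2
g(7) = mex{0,1,2} = 3
g(8) = mex{1,2,3} = 0
g(9) = mex{0,2,3} = 1
g(10) = mex{1,2,3} = 0
g(11) = mex{0,2,3} = 1
So g(11) = 1.
Stack B is a plain Nim stack of size 6, so its Grundy value is 6.
Build the Grundy sequence for stack C with g(k) = mex{g(k−s) : s ∈ {1, 4, 7}, s ≤ k}:
g(0) = mex{} = 0
g(1) = mex{0} = 1
g(2) = mex{1} = 0
g(3) = mex{0} = 1
g(4) = mex{0,1} = 2
g(5) = mex{1,2} = 0
g(6) = mex{0} = 1
g(7) = mex{0,1} = 2
g(8) = mex{1,2} = 0
So g(8) = 0.
The value of a disjunctive sum is the nim-sum of the parts.
Combined value = 1 ⊕ 6 ⊕ 0 = 7.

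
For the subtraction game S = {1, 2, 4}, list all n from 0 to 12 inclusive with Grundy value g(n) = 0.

0, 3, 6, 9, 12

Grundy values for subtraction set {1, 2, 4}:
k:     0  1  2  3  4  5  6  7  8  9 10 11 12
g(k):  0  1  2  0  1  2  0  1  2  0  1  2  0
The P-positions (g = 0) in 0..12 are 0, 3, 6, 9, 12.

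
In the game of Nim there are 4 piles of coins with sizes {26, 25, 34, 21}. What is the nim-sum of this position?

52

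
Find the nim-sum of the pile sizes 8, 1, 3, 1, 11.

0

Compute the nim-sum pairwise:
8 XOR 1 = 9
9 XOR 3 = 10
10 XOR 1 = 11
11 XOR 11 = 0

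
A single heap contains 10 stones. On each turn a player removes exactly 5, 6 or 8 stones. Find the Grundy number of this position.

2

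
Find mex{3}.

0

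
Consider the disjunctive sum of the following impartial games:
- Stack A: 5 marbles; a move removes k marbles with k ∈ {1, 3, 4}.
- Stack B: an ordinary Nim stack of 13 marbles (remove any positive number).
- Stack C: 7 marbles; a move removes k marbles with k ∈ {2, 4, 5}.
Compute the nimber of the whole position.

14

Build the Grundy sequence for stack A with g(k) = mex{g(k−s) : s ∈ {1, 3, 4}, s ≤ k}:
g(0) = mex{} = 0
g(1) = mex{0} = 1
g(2) = mex{1} = 0
g(3) = mex{0} = 1
g(4) = mex{0,1} = 2
g(5) = mex{0,1,2} = 3
So g(5) = 3.
Stack B is a plain Nim stack of size 13, so its Grundy value is 13.
For stack C, compute g(0), g(1), … with moves {2, 4, 5}:
k:     0  1  2  3  4  5  6  7
g(k):  0  0  1  1  2  2  3  0
So g(7) = 0.
The value of a disjunctive sum is the nim-sum of the parts.
Combined value = 3 XOR 13 XOR 0 = 14.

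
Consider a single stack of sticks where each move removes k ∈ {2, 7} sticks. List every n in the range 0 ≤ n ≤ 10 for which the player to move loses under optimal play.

0, 1, 4, 5, 9, 10

Compute g(0), g(1), … for moves {2, 7}:
k:     0  1  2  3  4  5  6  7  8  9 10
g(k):  0  0  1  1  0  0  1  1  2  0  0
The P-positions (g = 0) in 0..10 are 0, 1, 4, 5, 9, 10.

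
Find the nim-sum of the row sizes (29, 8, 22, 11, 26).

18

Compute the nim-sum pairwise:
29 XOR 8 = 21
21 XOR 22 = 3
3 XOR 11 = 8
8 XOR 26 = 18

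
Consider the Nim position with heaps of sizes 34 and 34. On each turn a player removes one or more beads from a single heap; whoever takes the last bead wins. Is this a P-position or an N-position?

Nim-sum: 34 ^ 34 = 0.
The nim-sum is 0, so this is a P-position: the player to move is in a losing position under optimal play.

P-position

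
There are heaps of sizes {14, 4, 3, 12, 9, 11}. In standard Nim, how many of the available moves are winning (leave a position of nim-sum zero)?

3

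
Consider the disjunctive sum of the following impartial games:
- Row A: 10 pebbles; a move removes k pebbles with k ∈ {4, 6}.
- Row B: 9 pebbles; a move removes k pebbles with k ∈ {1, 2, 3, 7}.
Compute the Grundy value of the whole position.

1

Build the Grundy sequence for row A with g(k) = mex{g(k−s) : s ∈ {4, 6}, s ≤ k}:
g(0) = mex{} = 0
g(1) = mex{} = 0
g(2) = mex{} = 0
g(3) = mex{} = 0
g(4) = mex{0} = 1
g(5) = mex{0} = 1
g(6) = mex{0} = 1
g(7) = mex{0} = 1
g(8) = mex{0,1} = 2
g(9) = mex{0,1} = 2
g(10) = mex{1} = 0
So g(10) = 0.
For row B, compute g(0), g(1), … with moves {1, 2, 3, 7}:
k:     0  1  2  3  4  5  6  7  8  9
g(k):  0  1  2  3  0  1  2  3  0  1
So g(9) = 1.
The value of a disjunctive sum is the nim-sum of the parts.
Combined value = 0 XOR 1 = 1.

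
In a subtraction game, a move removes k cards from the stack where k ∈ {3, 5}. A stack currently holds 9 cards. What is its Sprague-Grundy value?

0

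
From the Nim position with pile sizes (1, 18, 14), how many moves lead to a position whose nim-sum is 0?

1

Nim-sum: 1 ⊕ 18 ⊕ 14 = 29.
The overall nim-sum is X = 29. A pile of size p has a winning move iff p XOR X < p (reduce it to p XOR X).
  1: 1 XOR 29 = 28 ≥ 1 — no move.
  18: 18 XOR 29 = 15 < 18 — winning move (to 15).
  14: 14 XOR 29 = 19 ≥ 14 — no move.
That gives 1 winning move.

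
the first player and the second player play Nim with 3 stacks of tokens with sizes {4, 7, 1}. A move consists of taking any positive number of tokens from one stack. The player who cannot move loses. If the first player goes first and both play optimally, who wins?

the first player wins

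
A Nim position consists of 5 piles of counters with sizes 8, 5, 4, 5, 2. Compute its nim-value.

14

Compute the nim-sum pairwise:
8 XOR 5 = 13
13 XOR 4 = 9
9 XOR 5 = 12
12 XOR 2 = 14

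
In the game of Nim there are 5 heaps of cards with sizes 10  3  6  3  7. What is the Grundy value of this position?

Nim-sum: 10 ^ 3 ^ 6 ^ 3 ^ 7 = 11.

11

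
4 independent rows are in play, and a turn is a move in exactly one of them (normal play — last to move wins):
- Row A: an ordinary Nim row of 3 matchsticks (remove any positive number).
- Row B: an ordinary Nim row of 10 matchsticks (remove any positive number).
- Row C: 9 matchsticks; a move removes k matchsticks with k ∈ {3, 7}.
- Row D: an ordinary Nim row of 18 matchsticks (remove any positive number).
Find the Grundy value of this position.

26

Row A is a plain Nim row of size 3, so its Grundy value is 3.
Row B is a plain Nim row of size 10, so its Grundy value is 10.
For row C, compute g(0), g(1), … with moves {3, 7}:
k:     0  1  2  3  4  5  6  7  8  9
g(k):  0  0  0  1  1  1  0  2  2  1
So g(9) = 1.
Row D is a plain Nim row of size 18, so its Grundy value is 18.
By the Sprague-Grundy theorem, the Grundy value of a sum of independent games is the XOR of the component values.
Combined value = 3 XOR 10 XOR 1 XOR 18 = 26.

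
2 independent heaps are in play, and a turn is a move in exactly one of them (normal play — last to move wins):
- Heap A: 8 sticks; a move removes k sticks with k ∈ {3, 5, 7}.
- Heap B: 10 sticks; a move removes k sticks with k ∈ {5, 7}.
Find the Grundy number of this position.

0

For heap A, compute g(0), g(1), … with moves {3, 5, 7}:
k:     0  1  2  3  4  5  6  7  8
g(k):  0  0  0  1  1  1  2  2  2
So g(8) = 2.
For heap B, compute g(0), g(1), … with moves {5, 7}:
g(0) = mex{} = 0
g(1) = mex{} = 0
g(2) = mex{} = 0
g(3) = mex{} = 0
g(4) = mex{} = 0
g(5) = mex{0} = 1
g(6) = mex{0} = 1
g(7) = mex{0} = 1
g(8) = mex{0} = 1
g(9) = mex{0} = 1
g(10) = mex{0,1} = 2
So g(10) = 2.
By the Sprague-Grundy theorem, the Grundy value of a sum of independent games is the XOR of the component values.
Combined value = 2 XOR 2 = 0.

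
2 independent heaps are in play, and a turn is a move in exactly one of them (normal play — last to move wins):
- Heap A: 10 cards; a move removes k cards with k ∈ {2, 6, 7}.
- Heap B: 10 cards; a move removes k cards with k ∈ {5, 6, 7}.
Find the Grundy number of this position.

1

Grundy values for heap A (subtraction set {2, 6, 7}):
g(0) = mex{} = 0
g(1) = mex{} = 0
g(2) = mex{0} = 1
g(3) = mex{0} = 1
g(4) = mex{1} = 0
g(5) = mex{1} = 0
g(6) = mex{0} = 1
g(7) = mex{0} = 1
g(8) = mex{0,1} = 2
g(9) = mex{1} = 0
g(10) = mex{0,1,2} = 3
So g(10) = 3.
For heap B, compute g(0), g(1), … with moves {5, 6, 7}:
k:     0  1  2  3  4  5  6  7  8  9 10
g(k):  0  0  0  0  0  1  1  1  1  1  2
So g(10) = 2.
By the Sprague-Grundy theorem, the Grundy value of a sum of independent games is the XOR of the component values.
Combined value = 3 ⊕ 2 = 1.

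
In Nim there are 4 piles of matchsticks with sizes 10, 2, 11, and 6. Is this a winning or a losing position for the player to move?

Write each in binary and XOR column by column:
  1010  (10)
  0010  (2)
  1011  (11)
  0110  (6)
  ----
  0101  (5)
The nim-sum is 5 ≠ 0, so this is an N-position: the player to move can win.

Winning position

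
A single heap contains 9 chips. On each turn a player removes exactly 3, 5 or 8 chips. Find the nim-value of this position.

3

Compute g(0), g(1), … for moves {3, 5, 8}:
g(0) = mex{} = 0
g(1) = mex{} = 0
g(2) = mex{} = 0
g(3) = mex{0} = 1
g(4) = mex{0} = 1
g(5) = mex{0} = 1
g(6) = mex{0,1} = 2
g(7) = mex{0,1} = 2
g(8) = mex{0,1} = 2
g(9) = mex{0,1,2} = 3
So g(9) = 3.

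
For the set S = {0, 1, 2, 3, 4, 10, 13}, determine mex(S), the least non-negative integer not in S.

5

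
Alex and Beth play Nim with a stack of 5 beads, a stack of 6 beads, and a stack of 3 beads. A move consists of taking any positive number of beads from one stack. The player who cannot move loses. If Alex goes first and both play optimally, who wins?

Nim-sum: 5 ⊕ 6 ⊕ 3 = 0.
The nim-sum is 0, so this is a P-position: the player to move is in a losing position under optimal play; Alex is about to move from it and so loses — Beth wins.

Beth wins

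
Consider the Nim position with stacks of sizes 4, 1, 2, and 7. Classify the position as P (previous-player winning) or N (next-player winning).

Bitwise XOR of the heap sizes:
  100  (4)
  001  (1)
  010  (2)
  111  (7)
  ---
  000  (0)
The nim-sum is 0, so this is a P-position: the player to move is in a losing position under optimal play.

P-position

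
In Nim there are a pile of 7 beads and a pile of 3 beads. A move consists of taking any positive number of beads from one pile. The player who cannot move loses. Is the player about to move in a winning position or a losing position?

Compute the nim-sum pairwise:
7 ^ 3 = 4
The nim-sum is 4 ≠ 0, so this is an N-position: the player to move can win.

Winning position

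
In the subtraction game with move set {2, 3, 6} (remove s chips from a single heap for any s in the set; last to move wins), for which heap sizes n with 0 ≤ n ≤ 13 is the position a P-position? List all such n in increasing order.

0, 1, 5, 9, 10

Grundy values for subtraction set {2, 3, 6}:
k:     0  1  2  3  4  5  6  7  8  9 10 11 12 13
g(k):  0  0  1  1  2  0  3  1  2  0  0  1  1  2
The P-positions (g = 0) in 0..13 are 0, 1, 5, 9, 10.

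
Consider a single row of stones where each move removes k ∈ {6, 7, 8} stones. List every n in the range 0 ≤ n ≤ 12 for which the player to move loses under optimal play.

0, 1, 2, 3, 4, 5

Grundy values for subtraction set {6, 7, 8}:
g(0) = mex{} = 0
g(1) = mex{} = 0
g(2) = mex{} = 0
g(3) = mex{} = 0
g(4) = mex{} = 0
g(5) = mex{} = 0
g(6) = mex{0} = 1
g(7) = mex{0} = 1
g(8) = mex{0} = 1
g(9) = mex{0} = 1
g(10) = mex{0} = 1
g(11) = mex{0} = 1
g(12) = mex{0,1} = 2
The P-positions (g = 0) in 0..12 are 0, 1, 2, 3, 4, 5.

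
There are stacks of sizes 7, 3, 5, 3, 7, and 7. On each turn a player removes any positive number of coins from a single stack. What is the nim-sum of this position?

2

Bitwise XOR of the heap sizes:
  111  (7)
  011  (3)
  101  (5)
  011  (3)
  111  (7)
  111  (7)
  ---
  010  (2)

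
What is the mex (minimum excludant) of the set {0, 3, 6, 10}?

1

0 is in the set but 1 is not, so the mex is 1.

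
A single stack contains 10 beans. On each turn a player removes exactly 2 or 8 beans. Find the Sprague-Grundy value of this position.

0

Compute g(0), g(1), … for moves {2, 8}:
k:     0  1  2  3  4  5  6  7  8  9 10
g(k):  0  0  1  1  0  0  1  1  2  2  0
So g(10) = 0.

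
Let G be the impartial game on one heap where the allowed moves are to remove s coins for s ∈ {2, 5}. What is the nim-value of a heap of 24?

Compute g(0), g(1), … for moves {2, 5}:
k:     0  1  2  3  4  5  6  7  8  9 10 11 12 13 14 15 16 17 18 19 20 21 22 23 24
g(k):  0  0  1  1  0  2  1  0  0  1  1  0  2  1  0  0  1  1  0  2  1  0  0  1  1
So g(24) = 1.

1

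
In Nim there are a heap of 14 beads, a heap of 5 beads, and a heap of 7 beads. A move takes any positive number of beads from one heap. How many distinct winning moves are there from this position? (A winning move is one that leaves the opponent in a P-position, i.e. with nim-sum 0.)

Write each in binary and XOR column by column:
  1110  (14)
  0101  (5)
  0111  (7)
  ----
  1100  (12)
The overall nim-sum is X = 12. A heap of size p has a winning move iff p XOR X < p (reduce it to p XOR X).
  14: 14 XOR 12 = 2 < 14 — winning move (to 2).
  5: 5 XOR 12 = 9 ≥ 5 — no move.
  7: 7 XOR 12 = 11 ≥ 7 — no move.
That gives 1 winning move.

1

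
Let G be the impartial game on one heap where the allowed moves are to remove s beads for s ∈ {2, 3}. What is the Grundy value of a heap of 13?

Compute g(0), g(1), … for moves {2, 3}:
k:     0  1  2  3  4  5  6  7  8  9 10 11 12 13
g(k):  0  0  1  1  2  0  0  1  1  2  0  0  1  1
So g(13) = 1.

1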